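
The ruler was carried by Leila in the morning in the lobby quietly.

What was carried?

the ruler

'the ruler' marks the patient of the carrying event.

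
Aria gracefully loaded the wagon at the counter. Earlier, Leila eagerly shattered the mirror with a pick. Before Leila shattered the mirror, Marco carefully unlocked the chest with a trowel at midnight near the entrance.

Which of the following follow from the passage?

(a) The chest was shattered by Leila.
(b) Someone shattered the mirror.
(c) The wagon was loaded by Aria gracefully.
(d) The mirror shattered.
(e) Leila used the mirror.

(b), (c), (d)

(a) Not entailed — Leila shattered the mirror, not the chest; the chest belongs to the unlocking event.
(b) Entailed — every conjunct here is already in the original shattering event.
(c) Entailed — the original entails any weakening of itself; this just drops 'at the counter'.
(d) Entailed — 'Leila shattered the mirror' is causative; it entails the inchoative 'the mirror shattered'.
(e) Not entailed — the mirror is the patient, not an instrument — Leila used a pick.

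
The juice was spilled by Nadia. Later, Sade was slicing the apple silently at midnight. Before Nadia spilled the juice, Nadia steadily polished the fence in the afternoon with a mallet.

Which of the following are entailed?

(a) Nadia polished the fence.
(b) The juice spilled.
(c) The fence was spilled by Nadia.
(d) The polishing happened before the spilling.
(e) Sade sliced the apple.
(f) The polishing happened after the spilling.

(a) Entailed — dropping 'steadily', 'with a mallet', 'in the afternoon' leaves a sub-description the original still satisfies.
(b) Entailed — 'Nadia spilled the juice' is causative; it entails the inchoative 'the juice spilled'.
(c) Not entailed — Nadia spilled the juice, not the fence; the fence belongs to the polishing event.
(d) Entailed — the narrative places the polishing before the spilling.
(e) Not entailed — 'was slicing' is progressive on an accomplishment; it does not entail the completed 'sliced'.
(f) Not entailed — the narrative places the polishing before the spilling, not after.

(a), (b), (d)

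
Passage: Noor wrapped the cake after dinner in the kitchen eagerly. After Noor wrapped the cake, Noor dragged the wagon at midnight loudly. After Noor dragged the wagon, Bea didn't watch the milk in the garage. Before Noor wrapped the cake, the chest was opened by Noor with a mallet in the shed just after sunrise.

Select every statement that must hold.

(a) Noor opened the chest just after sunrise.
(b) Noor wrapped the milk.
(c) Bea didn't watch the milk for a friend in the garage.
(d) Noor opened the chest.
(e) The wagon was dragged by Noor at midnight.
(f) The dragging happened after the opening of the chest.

(a), (c), (d), (e), (f)

(a) Entailed — dropping 'with a mallet', 'in the shed' leaves a sub-description the original still satisfies.
(b) Not entailed — Noor wrapped the cake, not the milk; the milk belongs to the watching event.
(c) Entailed — under negation, adding a further restriction is entailed: if no such watching event occurred, none occurred for a friend either.
(d) Entailed — this follows by dropping conjuncts from the opening event's description.
(e) Entailed — dropping 'loudly' leaves a sub-description the original still satisfies.
(f) Entailed — the narrative places the opening before the dragging.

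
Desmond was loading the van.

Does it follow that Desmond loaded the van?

'was loading' is progressive; for an accomplishment like 'load the van', it doesn't entail completion.

no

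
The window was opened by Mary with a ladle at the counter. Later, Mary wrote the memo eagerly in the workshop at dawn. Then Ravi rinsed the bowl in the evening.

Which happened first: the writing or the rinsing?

The connectives place the writing before the rinsing.

the writing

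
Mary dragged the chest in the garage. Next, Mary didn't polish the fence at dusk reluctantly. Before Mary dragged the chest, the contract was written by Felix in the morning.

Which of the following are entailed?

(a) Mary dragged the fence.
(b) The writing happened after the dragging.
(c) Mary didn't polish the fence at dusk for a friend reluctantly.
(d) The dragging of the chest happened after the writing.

(a) Not entailed — Mary dragged the chest, not the fence; the fence belongs to the polishing event.
(b) Not entailed — the narrative places the writing before the dragging, not after.
(c) Entailed — under negation, adding a further restriction is entailed: if no such polishing event occurred, none occurred for a friend either.
(d) Entailed — the narrative places the writing before the dragging.

(c), (d)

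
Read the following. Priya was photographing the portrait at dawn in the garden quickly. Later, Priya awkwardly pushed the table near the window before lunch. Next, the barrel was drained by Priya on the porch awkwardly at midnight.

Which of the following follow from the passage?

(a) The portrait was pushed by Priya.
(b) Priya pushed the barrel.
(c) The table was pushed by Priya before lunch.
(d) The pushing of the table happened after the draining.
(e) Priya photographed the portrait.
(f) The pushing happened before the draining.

(c), (f)

(a) Not entailed — Priya pushed the table, not the portrait; the portrait belongs to the photographing event.
(b) Not entailed — Priya pushed the table, not the barrel; the barrel belongs to the draining event.
(c) Entailed — the original entails any weakening of itself; this just drops 'near the window', 'awkwardly'.
(d) Not entailed — the narrative places the pushing before the draining, not after.
(e) Not entailed — 'was photographing' is progressive on an accomplishment; it does not entail the completed 'photographed'.
(f) Entailed — the narrative places the pushing before the draining.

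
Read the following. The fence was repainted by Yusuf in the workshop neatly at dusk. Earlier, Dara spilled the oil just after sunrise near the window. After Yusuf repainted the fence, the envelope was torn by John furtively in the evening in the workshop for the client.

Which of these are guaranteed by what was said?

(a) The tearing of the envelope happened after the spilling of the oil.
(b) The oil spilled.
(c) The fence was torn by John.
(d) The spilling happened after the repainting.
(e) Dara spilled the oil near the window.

(a), (b), (e)

(a) Entailed — the narrative places the spilling before the tearing.
(b) Entailed — 'Dara spilled the oil' is causative; it entails the inchoative 'the oil spilled'.
(c) Not entailed — John tore the envelope, not the fence; the fence belongs to the repainting event.
(d) Not entailed — the narrative places the spilling before the repainting, not after.
(e) Entailed — dropping 'just after sunrise' leaves a sub-description the original still satisfies.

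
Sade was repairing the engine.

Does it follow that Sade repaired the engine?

'was repairing' is progressive; for an accomplishment like 'repair the engine', it doesn't entail completion.

no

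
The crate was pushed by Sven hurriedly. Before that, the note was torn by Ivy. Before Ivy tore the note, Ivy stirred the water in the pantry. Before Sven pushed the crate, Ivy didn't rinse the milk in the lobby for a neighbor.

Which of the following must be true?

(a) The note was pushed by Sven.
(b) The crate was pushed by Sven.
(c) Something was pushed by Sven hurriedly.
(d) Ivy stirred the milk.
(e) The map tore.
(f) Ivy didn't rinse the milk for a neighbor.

(b), (c)

(a) Not entailed — Sven pushed the crate, not the note; the note belongs to the tearing event.
(b) Entailed — this follows by dropping conjuncts from the pushing event's description.
(c) Entailed — the original entails any weakening of itself; this just generalizes the patient.
(d) Not entailed — Ivy stirred the water, not the milk; the milk belongs to the rinsing event.
(e) Not entailed — the note is what tore, not the map.
(f) Not entailed — dropping 'in the lobby' under negation is not valid — the original leaves open that Ivy rinsed the milk some other way.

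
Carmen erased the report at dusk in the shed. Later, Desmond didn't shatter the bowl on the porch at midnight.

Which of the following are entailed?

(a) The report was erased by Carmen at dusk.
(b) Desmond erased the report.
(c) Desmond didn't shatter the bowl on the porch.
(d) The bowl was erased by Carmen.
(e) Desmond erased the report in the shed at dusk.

(a) Entailed — dropping 'in the shed' leaves a sub-description the original still satisfies.
(b) Not entailed — the passage has Carmen erasing the report, not Desmond.
(c) Not entailed — dropping 'at midnight' under negation is not valid — the original leaves open that Desmond shattered the bowl some other way.
(d) Not entailed — Carmen erased the report, not the bowl; the bowl belongs to the shattering event.
(e) Not entailed — the passage has Carmen erasing the report, not Desmond.

(a)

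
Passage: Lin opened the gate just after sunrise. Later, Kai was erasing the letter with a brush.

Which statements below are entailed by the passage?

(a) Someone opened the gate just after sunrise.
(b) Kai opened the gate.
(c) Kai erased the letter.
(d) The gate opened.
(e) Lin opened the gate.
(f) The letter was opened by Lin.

(a), (d), (e)

(a) Entailed — this follows by dropping conjuncts from the opening event's description.
(b) Not entailed — the passage has Lin opening the gate, not Kai.
(c) Not entailed — 'was erasing' is progressive on an accomplishment; it does not entail the completed 'erased'.
(d) Entailed — 'Lin opened the gate' is causative; it entails the inchoative 'the gate opened'.
(e) Entailed — dropping 'just after sunrise' leaves a sub-description the original still satisfies.
(f) Not entailed — Lin opened the gate, not the letter; the letter belongs to the erasing event.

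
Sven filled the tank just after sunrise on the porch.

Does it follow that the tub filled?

no

Nothing is said about any tub; only the tank is affected.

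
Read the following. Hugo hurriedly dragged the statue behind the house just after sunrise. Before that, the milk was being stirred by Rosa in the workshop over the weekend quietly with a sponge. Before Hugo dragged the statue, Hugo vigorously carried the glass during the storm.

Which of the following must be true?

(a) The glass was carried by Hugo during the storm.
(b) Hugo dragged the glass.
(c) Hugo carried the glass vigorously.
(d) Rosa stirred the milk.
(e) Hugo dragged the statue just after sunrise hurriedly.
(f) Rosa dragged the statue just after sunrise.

(a) Entailed — dropping 'vigorously' leaves a sub-description the original still satisfies.
(b) Not entailed — Hugo dragged the statue, not the glass; the glass belongs to the carrying event.
(c) Entailed — every conjunct here is already in the original carrying event.
(d) Entailed — 'stir' is an activity; 'was stirring' entails that some stirring happened, so 'stirred' holds.
(e) Entailed — the original entails any weakening of itself; this just drops 'behind the house'.
(f) Not entailed — the passage has Hugo dragging the statue, not Rosa.

(a), (c), (d), (e)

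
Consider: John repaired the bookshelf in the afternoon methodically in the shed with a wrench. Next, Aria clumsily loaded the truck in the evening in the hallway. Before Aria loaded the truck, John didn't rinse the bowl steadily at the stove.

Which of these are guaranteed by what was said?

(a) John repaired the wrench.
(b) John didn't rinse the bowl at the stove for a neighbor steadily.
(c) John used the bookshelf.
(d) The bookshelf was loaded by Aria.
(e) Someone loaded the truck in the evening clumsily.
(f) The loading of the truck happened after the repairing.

(b), (e), (f)

(a) Not entailed — the wrench is the instrument, not what was repaired.
(b) Entailed — under negation, adding a further restriction is entailed: if no such rinsing event occurred, none occurred for a neighbor either.
(c) Not entailed — the bookshelf is the patient, not an instrument — John used a wrench.
(d) Not entailed — Aria loaded the truck, not the bookshelf; the bookshelf belongs to the repairing event.
(e) Entailed — dropping 'in the hallway' and generalizing the agent leaves a sub-description the original still satisfies.
(f) Entailed — the narrative places the repairing before the loading.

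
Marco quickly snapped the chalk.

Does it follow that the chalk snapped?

yes

'Marco snapped the chalk' is the causative; it entails the inchoative 'the chalk snapped'.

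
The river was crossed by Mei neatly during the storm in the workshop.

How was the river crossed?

neatly

'neatly' marks the manner of the crossing event.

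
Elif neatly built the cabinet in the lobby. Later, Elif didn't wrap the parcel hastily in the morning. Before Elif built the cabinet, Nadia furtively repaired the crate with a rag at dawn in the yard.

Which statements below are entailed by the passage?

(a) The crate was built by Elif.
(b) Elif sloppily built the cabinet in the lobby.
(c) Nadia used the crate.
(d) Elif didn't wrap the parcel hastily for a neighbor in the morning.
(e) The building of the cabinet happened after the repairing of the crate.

(a) Not entailed — Elif built the cabinet, not the crate; the crate belongs to the repairing event.
(b) Not entailed — 'sloppily' adds a manner not in (and inconsistent with) the original.
(c) Not entailed — the crate is the patient, not an instrument — Nadia used a rag.
(d) Entailed — under negation, adding a further restriction is entailed: if no such wrapping event occurred, none occurred for a neighbor either.
(e) Entailed — the narrative places the repairing before the building.

(d), (e)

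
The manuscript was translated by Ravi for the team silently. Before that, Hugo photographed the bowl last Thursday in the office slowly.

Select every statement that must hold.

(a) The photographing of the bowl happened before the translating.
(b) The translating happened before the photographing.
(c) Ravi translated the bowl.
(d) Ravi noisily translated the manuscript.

(a) Entailed — the narrative places the photographing before the translating.
(b) Not entailed — the narrative places the photographing before the translating, not after.
(c) Not entailed — Ravi translated the manuscript, not the bowl; the bowl belongs to the photographing event.
(d) Not entailed — 'noisily' adds a manner not in (and inconsistent with) the original.

(a)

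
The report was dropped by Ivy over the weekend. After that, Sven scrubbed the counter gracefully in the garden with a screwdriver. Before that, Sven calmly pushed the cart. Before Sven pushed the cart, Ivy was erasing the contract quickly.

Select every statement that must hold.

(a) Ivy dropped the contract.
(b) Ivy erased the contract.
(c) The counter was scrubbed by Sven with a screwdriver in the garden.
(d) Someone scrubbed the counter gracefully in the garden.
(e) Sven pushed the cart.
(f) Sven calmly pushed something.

(c), (d), (e), (f)

(a) Not entailed — Ivy dropped the report, not the contract; the contract belongs to the erasing event.
(b) Not entailed — 'was erasing' is progressive on an accomplishment; it does not entail the completed 'erased'.
(c) Entailed — the original entails any weakening of itself; this just drops 'gracefully'.
(d) Entailed — every conjunct here is already in the original scrubbing event.
(e) Entailed — this follows by dropping conjuncts from the pushing event's description.
(f) Entailed — the original entails any weakening of itself; this just generalizes the patient.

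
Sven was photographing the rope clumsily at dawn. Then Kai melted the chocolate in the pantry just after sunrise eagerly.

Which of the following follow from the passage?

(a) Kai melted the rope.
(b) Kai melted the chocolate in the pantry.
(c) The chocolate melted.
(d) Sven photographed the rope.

(a) Not entailed — Kai melted the chocolate, not the rope; the rope belongs to the photographing event.
(b) Entailed — every conjunct here is already in the original melting event.
(c) Entailed — 'Kai melted the chocolate' is causative; it entails the inchoative 'the chocolate melted'.
(d) Not entailed — 'was photographing' is progressive on an accomplishment; it does not entail the completed 'photographed'.

(b), (c)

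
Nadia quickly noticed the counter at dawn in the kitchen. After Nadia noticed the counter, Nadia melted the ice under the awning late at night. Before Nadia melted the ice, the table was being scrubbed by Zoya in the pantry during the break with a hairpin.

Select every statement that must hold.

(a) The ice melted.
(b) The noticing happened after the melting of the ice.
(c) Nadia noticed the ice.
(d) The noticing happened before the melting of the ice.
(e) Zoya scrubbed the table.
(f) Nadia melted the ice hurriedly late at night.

(a), (d), (e)

(a) Entailed — 'Nadia melted the ice' is causative; it entails the inchoative 'the ice melted'.
(b) Not entailed — the narrative places the noticing before the melting, not after.
(c) Not entailed — Nadia noticed the counter, not the ice; the ice belongs to the melting event.
(d) Entailed — the narrative places the noticing before the melting.
(e) Entailed — 'scrub' is an activity; 'was scrubbing' entails that some scrubbing happened, so 'scrubbed' holds.
(f) Not entailed — 'hurriedly' adds information not in the original event.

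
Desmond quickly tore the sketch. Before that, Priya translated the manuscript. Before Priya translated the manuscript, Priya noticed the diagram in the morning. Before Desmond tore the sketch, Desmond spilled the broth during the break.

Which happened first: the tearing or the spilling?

The connectives place the spilling before the tearing.

the spilling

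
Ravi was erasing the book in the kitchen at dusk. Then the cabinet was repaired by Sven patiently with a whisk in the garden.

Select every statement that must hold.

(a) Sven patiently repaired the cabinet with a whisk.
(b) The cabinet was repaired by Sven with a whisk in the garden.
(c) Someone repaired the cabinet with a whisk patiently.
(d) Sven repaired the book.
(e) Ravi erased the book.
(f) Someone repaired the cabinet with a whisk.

(a) Entailed — the original entails any weakening of itself; this just drops 'in the garden'.
(b) Entailed — dropping 'patiently' leaves a sub-description the original still satisfies.
(c) Entailed — this follows by dropping conjuncts from the repairing event's description.
(d) Not entailed — Sven repaired the cabinet, not the book; the book belongs to the erasing event.
(e) Not entailed — 'was erasing' is progressive on an accomplishment; it does not entail the completed 'erased'.
(f) Entailed — this follows by dropping conjuncts from the repairing event's description.

(a), (b), (c), (f)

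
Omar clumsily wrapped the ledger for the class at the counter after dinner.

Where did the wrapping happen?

at the counter

'at the counter' marks the location of the wrapping event.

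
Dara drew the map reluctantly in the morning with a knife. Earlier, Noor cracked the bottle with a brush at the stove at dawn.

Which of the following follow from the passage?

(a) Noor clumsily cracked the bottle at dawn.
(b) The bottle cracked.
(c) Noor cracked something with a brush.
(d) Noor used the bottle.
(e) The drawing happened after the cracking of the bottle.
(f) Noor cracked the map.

(a) Not entailed — 'clumsily' adds information not in the original event.
(b) Entailed — 'Noor cracked the bottle' is causative; it entails the inchoative 'the bottle cracked'.
(c) Entailed — dropping 'at the stove', 'at dawn' and generalizing the patient leaves a sub-description the original still satisfies.
(d) Not entailed — the bottle is the patient, not an instrument — Noor used a brush.
(e) Entailed — the narrative places the cracking before the drawing.
(f) Not entailed — Noor cracked the bottle, not the map; the map belongs to the drawing event.

(b), (c), (e)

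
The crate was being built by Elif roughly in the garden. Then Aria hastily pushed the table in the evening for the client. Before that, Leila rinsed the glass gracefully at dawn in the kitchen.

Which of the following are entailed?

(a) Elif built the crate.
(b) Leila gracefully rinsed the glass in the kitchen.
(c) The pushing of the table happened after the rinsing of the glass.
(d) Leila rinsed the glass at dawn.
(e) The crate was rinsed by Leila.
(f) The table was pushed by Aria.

(b), (c), (d), (f)

(a) Not entailed — 'was building' is progressive on an accomplishment; it does not entail the completed 'built'.
(b) Entailed — every conjunct here is already in the original rinsing event.
(c) Entailed — the narrative places the rinsing before the pushing.
(d) Entailed — every conjunct here is already in the original rinsing event.
(e) Not entailed — Leila rinsed the glass, not the crate; the crate belongs to the building event.
(f) Entailed — the original entails any weakening of itself; this just drops 'hastily', 'for the client', 'in the evening'.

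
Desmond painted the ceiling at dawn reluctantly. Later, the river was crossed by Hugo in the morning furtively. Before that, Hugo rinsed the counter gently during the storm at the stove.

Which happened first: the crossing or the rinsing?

The connectives place the rinsing before the crossing.

the rinsing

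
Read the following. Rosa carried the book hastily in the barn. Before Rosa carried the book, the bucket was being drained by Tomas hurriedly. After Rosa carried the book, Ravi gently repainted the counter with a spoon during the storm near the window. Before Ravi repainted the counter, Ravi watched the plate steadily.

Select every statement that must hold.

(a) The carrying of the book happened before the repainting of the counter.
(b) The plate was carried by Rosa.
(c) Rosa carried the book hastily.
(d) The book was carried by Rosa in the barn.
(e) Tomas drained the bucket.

(a), (c), (d)

(a) Entailed — the narrative places the carrying before the repainting.
(b) Not entailed — Rosa carried the book, not the plate; the plate belongs to the watching event.
(c) Entailed — every conjunct here is already in the original carrying event.
(d) Entailed — the original entails any weakening of itself; this just drops 'hastily'.
(e) Not entailed — 'was draining' is progressive on an accomplishment; it does not entail the completed 'drained'.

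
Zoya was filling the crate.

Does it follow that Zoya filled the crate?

no

'was filling' is progressive; for an accomplishment like 'fill the crate', it doesn't entail completion.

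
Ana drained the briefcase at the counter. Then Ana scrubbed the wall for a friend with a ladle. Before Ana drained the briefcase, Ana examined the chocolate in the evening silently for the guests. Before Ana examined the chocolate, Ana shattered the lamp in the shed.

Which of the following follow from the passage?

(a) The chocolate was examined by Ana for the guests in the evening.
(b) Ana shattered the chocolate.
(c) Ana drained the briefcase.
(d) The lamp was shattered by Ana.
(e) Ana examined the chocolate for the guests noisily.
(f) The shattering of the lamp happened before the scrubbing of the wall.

(a), (c), (d), (f)

(a) Entailed — dropping 'silently' leaves a sub-description the original still satisfies.
(b) Not entailed — Ana shattered the lamp, not the chocolate; the chocolate belongs to the examining event.
(c) Entailed — the original entails any weakening of itself; this just drops 'at the counter'.
(d) Entailed — dropping 'in the shed' leaves a sub-description the original still satisfies.
(e) Not entailed — 'noisily' adds a manner not in (and inconsistent with) the original.
(f) Entailed — the narrative places the shattering before the scrubbing.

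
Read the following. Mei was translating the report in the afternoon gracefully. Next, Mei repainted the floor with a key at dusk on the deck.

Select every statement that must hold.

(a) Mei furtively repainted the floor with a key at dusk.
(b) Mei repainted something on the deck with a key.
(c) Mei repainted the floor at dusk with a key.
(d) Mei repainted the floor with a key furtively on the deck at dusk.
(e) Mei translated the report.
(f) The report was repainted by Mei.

(a) Not entailed — 'furtively' adds information not in the original event.
(b) Entailed — dropping 'at dusk' and generalizing the patient leaves a sub-description the original still satisfies.
(c) Entailed — the original entails any weakening of itself; this just drops 'on the deck'.
(d) Not entailed — 'furtively' adds information not in the original event.
(e) Not entailed — 'was translating' is progressive on an accomplishment; it does not entail the completed 'translated'.
(f) Not entailed — Mei repainted the floor, not the report; the report belongs to the translating event.

(b), (c)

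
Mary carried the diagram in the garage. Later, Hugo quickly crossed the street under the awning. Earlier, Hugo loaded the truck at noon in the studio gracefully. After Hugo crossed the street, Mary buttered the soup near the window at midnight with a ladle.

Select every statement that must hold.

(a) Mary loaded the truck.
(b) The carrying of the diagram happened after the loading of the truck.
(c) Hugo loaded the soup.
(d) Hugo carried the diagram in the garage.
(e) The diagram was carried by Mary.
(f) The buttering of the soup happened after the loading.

(e), (f)

(a) Not entailed — the passage has Hugo loading the truck, not Mary.
(b) Not entailed — the narrative doesn't order the loading relative to the carrying.
(c) Not entailed — Hugo loaded the truck, not the soup; the soup belongs to the buttering event.
(d) Not entailed — the passage has Mary carrying the diagram, not Hugo.
(e) Entailed — every conjunct here is already in the original carrying event.
(f) Entailed — the narrative places the loading before the buttering.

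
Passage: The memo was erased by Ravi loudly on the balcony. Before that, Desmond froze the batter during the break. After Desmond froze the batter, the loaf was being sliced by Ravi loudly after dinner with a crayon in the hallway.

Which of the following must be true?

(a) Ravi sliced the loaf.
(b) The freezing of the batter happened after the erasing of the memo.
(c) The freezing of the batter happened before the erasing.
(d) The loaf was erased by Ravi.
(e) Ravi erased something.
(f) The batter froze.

(c), (e), (f)

(a) Not entailed — 'was slicing' is progressive on an accomplishment; it does not entail the completed 'sliced'.
(b) Not entailed — the narrative places the freezing before the erasing, not after.
(c) Entailed — the narrative places the freezing before the erasing.
(d) Not entailed — Ravi erased the memo, not the loaf; the loaf belongs to the slicing event.
(e) Entailed — every conjunct here is already in the original erasing event.
(f) Entailed — 'Desmond froze the batter' is causative; it entails the inchoative 'the batter froze'.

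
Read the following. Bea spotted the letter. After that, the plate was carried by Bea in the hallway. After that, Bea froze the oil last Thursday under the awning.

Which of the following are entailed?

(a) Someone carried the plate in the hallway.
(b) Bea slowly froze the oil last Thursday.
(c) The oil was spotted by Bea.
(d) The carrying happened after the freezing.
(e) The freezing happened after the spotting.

(a) Entailed — this follows by dropping conjuncts from the carrying event's description.
(b) Not entailed — 'slowly' adds information not in the original event.
(c) Not entailed — Bea spotted the letter, not the oil; the oil belongs to the freezing event.
(d) Not entailed — the narrative places the carrying before the freezing, not after.
(e) Entailed — the narrative places the spotting before the freezing.

(a), (e)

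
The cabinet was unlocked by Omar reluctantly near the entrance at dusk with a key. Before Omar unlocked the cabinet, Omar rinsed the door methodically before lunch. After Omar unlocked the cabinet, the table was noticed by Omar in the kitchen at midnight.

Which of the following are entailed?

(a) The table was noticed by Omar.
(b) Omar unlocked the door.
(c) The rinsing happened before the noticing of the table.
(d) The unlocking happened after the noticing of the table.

(a), (c)

(a) Entailed — the original entails any weakening of itself; this just drops 'at midnight', 'in the kitchen'.
(b) Not entailed — Omar unlocked the cabinet, not the door; the door belongs to the rinsing event.
(c) Entailed — the narrative places the rinsing before the noticing.
(d) Not entailed — the narrative places the unlocking before the noticing, not after.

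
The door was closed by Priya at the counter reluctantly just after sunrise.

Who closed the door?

'Priya' marks the agent of the closing event.

Priya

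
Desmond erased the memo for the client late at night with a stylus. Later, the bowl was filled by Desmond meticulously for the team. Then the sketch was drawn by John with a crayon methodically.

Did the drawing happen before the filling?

The narrative orders the filling before the drawing.

no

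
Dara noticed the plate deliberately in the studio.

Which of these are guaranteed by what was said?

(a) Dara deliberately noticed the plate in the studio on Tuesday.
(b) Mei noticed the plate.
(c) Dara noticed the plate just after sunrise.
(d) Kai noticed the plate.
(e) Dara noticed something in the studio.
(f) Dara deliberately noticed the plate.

(e), (f)

(a) Not entailed — 'on Tuesday' adds information not in the original event.
(b) Not entailed — the passage has Dara noticing the plate, not Mei.
(c) Not entailed — 'just after sunrise' adds information not in the original event.
(d) Not entailed — the passage has Dara noticing the plate, not Kai.
(e) Entailed — every conjunct here is already in the original noticing event.
(f) Entailed — the original entails any weakening of itself; this just drops 'in the studio'.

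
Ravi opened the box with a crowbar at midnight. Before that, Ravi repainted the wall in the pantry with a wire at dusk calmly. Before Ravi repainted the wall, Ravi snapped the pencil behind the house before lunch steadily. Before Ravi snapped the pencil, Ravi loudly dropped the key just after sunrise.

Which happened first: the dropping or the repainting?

the dropping

The connectives place the dropping before the repainting.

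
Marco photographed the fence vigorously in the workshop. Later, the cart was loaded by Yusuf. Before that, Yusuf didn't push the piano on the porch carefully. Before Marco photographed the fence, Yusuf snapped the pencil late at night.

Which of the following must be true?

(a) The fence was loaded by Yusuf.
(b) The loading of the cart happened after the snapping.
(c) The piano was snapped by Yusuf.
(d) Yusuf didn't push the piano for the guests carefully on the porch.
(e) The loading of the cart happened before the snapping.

(b), (d)

(a) Not entailed — Yusuf loaded the cart, not the fence; the fence belongs to the photographing event.
(b) Entailed — the narrative places the snapping before the loading.
(c) Not entailed — Yusuf snapped the pencil, not the piano; the piano belongs to the pushing event.
(d) Entailed — under negation, adding a further restriction is entailed: if no such pushing event occurred, none occurred for the guests either.
(e) Not entailed — the narrative places the snapping before the loading, not after.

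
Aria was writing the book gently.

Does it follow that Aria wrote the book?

no

'was writing' is progressive; for an accomplishment like 'write the book', it doesn't entail completion.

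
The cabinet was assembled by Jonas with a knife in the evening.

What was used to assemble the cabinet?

a knife

'with a knife' marks the instrument of the assembling event.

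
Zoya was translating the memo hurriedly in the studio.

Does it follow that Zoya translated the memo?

no

'was translating' is progressive; for an accomplishment like 'translate the memo', it doesn't entail completion.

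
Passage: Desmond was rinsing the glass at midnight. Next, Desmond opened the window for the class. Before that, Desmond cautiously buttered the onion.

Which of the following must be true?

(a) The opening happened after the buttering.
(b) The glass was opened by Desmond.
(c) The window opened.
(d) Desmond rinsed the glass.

(a) Entailed — the narrative places the buttering before the opening.
(b) Not entailed — Desmond opened the window, not the glass; the glass belongs to the rinsing event.
(c) Entailed — 'Desmond opened the window' is causative; it entails the inchoative 'the window opened'.
(d) Entailed — 'rinse' is an activity; 'was rinsing' entails that some rinsing happened, so 'rinsed' holds.

(a), (c), (d)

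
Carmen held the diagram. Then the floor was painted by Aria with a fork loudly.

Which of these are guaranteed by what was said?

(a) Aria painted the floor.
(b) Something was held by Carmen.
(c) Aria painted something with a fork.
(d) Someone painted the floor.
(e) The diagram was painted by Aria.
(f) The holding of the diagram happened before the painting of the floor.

(a) Entailed — this follows by dropping conjuncts from the painting event's description.
(b) Entailed — generalizing the patient leaves a sub-description the original still satisfies.
(c) Entailed — the original entails any weakening of itself; this just drops 'loudly' and generalizes the patient.
(d) Entailed — the original entails any weakening of itself; this just drops 'loudly', 'with a fork' and generalizes the agent.
(e) Not entailed — Aria painted the floor, not the diagram; the diagram belongs to the holding event.
(f) Entailed — the narrative places the holding before the painting.

(a), (b), (c), (d), (f)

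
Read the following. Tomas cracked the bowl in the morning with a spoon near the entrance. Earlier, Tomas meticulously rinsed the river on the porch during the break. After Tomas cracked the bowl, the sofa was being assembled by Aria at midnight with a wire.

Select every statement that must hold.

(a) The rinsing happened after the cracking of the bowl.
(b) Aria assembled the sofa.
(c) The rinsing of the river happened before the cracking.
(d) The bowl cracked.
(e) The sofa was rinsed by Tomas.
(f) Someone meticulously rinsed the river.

(c), (d), (f)

(a) Not entailed — the narrative places the rinsing before the cracking, not after.
(b) Not entailed — 'was assembling' is progressive on an accomplishment; it does not entail the completed 'assembled'.
(c) Entailed — the narrative places the rinsing before the cracking.
(d) Entailed — 'Tomas cracked the bowl' is causative; it entails the inchoative 'the bowl cracked'.
(e) Not entailed — Tomas rinsed the river, not the sofa; the sofa belongs to the assembling event.
(f) Entailed — this follows by dropping conjuncts from the rinsing event's description.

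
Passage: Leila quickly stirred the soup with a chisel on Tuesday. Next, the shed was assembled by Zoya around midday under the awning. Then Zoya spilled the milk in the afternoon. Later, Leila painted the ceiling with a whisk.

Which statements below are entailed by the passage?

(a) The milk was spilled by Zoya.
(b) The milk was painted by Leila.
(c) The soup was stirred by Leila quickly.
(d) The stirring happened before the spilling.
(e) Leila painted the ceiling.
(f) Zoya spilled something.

(a) Entailed — this follows by dropping conjuncts from the spilling event's description.
(b) Not entailed — Leila painted the ceiling, not the milk; the milk belongs to the spilling event.
(c) Entailed — the original entails any weakening of itself; this just drops 'on Tuesday', 'with a chisel'.
(d) Entailed — the narrative places the stirring before the spilling.
(e) Entailed — this follows by dropping conjuncts from the painting event's description.
(f) Entailed — dropping 'in the afternoon' and generalizing the patient leaves a sub-description the original still satisfies.

(a), (c), (d), (e), (f)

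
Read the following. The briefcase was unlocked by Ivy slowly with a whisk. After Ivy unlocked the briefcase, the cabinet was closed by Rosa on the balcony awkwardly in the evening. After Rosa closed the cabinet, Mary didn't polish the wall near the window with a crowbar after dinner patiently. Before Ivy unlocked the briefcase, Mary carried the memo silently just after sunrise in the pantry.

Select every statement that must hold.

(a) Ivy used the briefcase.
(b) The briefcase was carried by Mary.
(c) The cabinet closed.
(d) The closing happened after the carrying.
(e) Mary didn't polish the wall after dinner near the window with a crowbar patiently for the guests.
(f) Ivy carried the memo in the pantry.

(a) Not entailed — the briefcase is the patient, not an instrument — Ivy used a whisk.
(b) Not entailed — Mary carried the memo, not the briefcase; the briefcase belongs to the unlocking event.
(c) Entailed — 'Rosa closed the cabinet' is causative; it entails the inchoative 'the cabinet closed'.
(d) Entailed — the narrative places the carrying before the closing.
(e) Entailed — under negation, adding a further restriction is entailed: if no such polishing event occurred, none occurred for the guests either.
(f) Not entailed — the passage has Mary carrying the memo, not Ivy.

(c), (d), (e)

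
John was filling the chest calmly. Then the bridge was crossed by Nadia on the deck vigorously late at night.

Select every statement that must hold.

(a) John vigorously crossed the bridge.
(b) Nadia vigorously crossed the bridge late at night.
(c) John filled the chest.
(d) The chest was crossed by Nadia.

(a) Not entailed — the passage has Nadia crossing the bridge, not John.
(b) Entailed — the original entails any weakening of itself; this just drops 'on the deck'.
(c) Not entailed — 'was filling' is progressive on an accomplishment; it does not entail the completed 'filled'.
(d) Not entailed — Nadia crossed the bridge, not the chest; the chest belongs to the filling event.

(b)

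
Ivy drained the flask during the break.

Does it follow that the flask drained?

yes

'Ivy drained the flask' is the causative; it entails the inchoative 'the flask drained'.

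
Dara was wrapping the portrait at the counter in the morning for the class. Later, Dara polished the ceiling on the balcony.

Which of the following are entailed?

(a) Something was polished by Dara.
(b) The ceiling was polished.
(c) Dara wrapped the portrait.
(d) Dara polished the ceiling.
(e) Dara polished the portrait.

(a) Entailed — this follows by dropping conjuncts from the polishing event's description.
(b) Entailed — this follows by dropping conjuncts from the polishing event's description.
(c) Not entailed — 'was wrapping' is progressive on an accomplishment; it does not entail the completed 'wrapped'.
(d) Entailed — dropping 'on the balcony' leaves a sub-description the original still satisfies.
(e) Not entailed — Dara polished the ceiling, not the portrait; the portrait belongs to the wrapping event.

(a), (b), (d)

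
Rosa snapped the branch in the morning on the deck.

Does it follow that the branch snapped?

'Rosa snapped the branch' is the causative; it entails the inchoative 'the branch snapped'.

yes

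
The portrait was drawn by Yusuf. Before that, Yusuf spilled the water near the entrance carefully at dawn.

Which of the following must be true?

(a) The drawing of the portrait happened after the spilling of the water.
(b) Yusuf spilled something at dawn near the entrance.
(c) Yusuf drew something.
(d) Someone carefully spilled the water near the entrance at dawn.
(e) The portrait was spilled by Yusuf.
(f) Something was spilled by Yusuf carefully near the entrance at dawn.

(a) Entailed — the narrative places the spilling before the drawing.
(b) Entailed — the original entails any weakening of itself; this just drops 'carefully' and generalizes the patient.
(c) Entailed — the original entails any weakening of itself; this just generalizes the patient.
(d) Entailed — every conjunct here is already in the original spilling event.
(e) Not entailed — Yusuf spilled the water, not the portrait; the portrait belongs to the drawing event.
(f) Entailed — the original entails any weakening of itself; this just generalizes the patient.

(a), (b), (c), (d), (f)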